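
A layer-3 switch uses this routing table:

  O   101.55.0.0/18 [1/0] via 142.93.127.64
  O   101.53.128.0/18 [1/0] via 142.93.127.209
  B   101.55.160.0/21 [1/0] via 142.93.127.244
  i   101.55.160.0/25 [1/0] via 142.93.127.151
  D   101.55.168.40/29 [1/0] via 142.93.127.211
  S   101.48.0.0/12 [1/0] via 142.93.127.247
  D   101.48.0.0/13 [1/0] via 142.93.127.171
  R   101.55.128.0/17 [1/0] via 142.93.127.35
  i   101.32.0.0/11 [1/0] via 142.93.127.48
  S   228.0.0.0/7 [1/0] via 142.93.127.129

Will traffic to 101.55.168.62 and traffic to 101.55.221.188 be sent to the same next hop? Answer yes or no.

101.55.168.62: longest match 101.55.128.0/17 -> 142.93.127.35
101.55.221.188: longest match 101.55.128.0/17 -> 142.93.127.35

yes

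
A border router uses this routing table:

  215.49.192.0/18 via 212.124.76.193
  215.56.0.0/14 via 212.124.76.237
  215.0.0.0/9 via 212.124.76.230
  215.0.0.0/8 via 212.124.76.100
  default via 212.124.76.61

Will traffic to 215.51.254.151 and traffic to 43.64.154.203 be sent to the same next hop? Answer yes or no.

215.51.254.151: longest match 215.0.0.0/9 -> 212.124.76.230
43.64.154.203: longest match 0.0.0.0/0 -> 212.124.76.61

no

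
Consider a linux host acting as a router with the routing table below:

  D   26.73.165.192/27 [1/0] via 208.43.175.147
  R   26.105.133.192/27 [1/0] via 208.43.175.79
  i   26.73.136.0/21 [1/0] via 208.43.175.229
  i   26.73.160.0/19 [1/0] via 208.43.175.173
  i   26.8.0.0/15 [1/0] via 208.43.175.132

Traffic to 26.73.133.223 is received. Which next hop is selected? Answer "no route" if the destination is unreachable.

no route

No entry's prefix contains 26.73.133.223; there is no default route.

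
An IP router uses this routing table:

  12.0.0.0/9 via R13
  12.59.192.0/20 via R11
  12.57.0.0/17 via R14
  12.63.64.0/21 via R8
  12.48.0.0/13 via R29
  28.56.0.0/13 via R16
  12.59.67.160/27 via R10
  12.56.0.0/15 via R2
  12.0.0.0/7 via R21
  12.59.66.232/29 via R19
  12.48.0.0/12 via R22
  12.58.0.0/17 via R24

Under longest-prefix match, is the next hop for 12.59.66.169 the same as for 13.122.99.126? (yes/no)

no

12.59.66.169: longest match 12.48.0.0/12 -> R22
13.122.99.126: longest match 12.0.0.0/7 -> R21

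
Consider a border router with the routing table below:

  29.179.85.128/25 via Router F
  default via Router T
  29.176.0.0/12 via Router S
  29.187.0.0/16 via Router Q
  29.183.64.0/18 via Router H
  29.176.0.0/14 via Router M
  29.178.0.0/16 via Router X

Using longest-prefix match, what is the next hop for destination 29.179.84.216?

Router M

Routes whose prefix contains 29.179.84.216:
  0.0.0.0/0 (default, matches everything) -> Router T
  29.176.0.0/12 (29.176.0.0 - 29.191.255.255) -> Router S
  29.176.0.0/14 (29.176.0.0 - 29.179.255.255) -> Router M
More-specific entries that do NOT match:
  29.179.85.128/25 (29.179.85.128 - 29.179.85.255) does not contain 29.179.84.216
  29.183.64.0/18 (29.183.64.0 - 29.183.127.255) does not contain 29.179.84.216
  29.187.0.0/16 (29.187.0.0 - 29.187.255.255) does not contain 29.179.84.216
  29.178.0.0/16 (29.178.0.0 - 29.178.255.255) does not contain 29.179.84.216
Longest matching prefix is /14 -> next hop Router M.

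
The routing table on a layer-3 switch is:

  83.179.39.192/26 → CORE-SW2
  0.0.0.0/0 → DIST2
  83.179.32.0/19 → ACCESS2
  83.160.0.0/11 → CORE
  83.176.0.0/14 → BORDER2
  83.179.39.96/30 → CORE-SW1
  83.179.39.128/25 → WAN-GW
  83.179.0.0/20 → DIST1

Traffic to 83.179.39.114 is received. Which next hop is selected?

ACCESS2

Routes whose prefix contains 83.179.39.114:
  0.0.0.0/0 (default, matches everything) -> DIST2
  83.160.0.0/11 (83.160.0.0 - 83.191.255.255) -> CORE
  83.176.0.0/14 (83.176.0.0 - 83.179.255.255) -> BORDER2
  83.179.32.0/19 (83.179.32.0 - 83.179.63.255) -> ACCESS2
More-specific entries that do NOT match:
  83.179.39.96/30 (83.179.39.96 - 83.179.39.99) does not contain 83.179.39.114
  83.179.39.192/26 (83.179.39.192 - 83.179.39.255) does not contain 83.179.39.114
  83.179.39.128/25 (83.179.39.128 - 83.179.39.255) does not contain 83.179.39.114
  83.179.0.0/20 (83.179.0.0 - 83.179.15.255) does not contain 83.179.39.114
Longest matching prefix is /19 -> next hop ACCESS2.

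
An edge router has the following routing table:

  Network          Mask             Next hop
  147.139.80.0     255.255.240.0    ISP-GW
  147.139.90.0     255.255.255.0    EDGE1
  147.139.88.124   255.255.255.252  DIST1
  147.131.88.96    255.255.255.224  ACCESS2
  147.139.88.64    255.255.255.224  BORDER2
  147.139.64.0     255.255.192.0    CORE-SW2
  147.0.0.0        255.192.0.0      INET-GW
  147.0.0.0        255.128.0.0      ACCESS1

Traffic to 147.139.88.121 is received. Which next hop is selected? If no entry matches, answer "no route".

Routes whose prefix contains 147.139.88.121:
  147.139.64.0/18 (147.139.64.0 - 147.139.127.255) -> CORE-SW2
  147.139.80.0/20 (147.139.80.0 - 147.139.95.255) -> ISP-GW
More-specific entries that do NOT match:
  147.139.88.124/30 (147.139.88.124 - 147.139.88.127) does not contain 147.139.88.121
  147.131.88.96/27 (147.131.88.96 - 147.131.88.127) does not contain 147.139.88.121
  147.139.88.64/27 (147.139.88.64 - 147.139.88.95) does not contain 147.139.88.121
  147.139.90.0/24 (147.139.90.0 - 147.139.90.255) does not contain 147.139.88.121
Longest matching prefix is /20 -> next hop ISP-GW.

ISP-GW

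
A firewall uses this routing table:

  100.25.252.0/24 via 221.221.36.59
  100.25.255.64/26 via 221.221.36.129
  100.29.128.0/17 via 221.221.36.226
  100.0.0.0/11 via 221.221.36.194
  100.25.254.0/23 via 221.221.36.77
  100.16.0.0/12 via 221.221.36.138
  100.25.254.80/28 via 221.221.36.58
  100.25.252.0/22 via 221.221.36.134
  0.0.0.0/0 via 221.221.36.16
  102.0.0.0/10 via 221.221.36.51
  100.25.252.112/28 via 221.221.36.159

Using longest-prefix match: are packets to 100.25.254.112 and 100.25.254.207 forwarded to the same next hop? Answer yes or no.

100.25.254.112: longest match 100.25.254.0/23 -> 221.221.36.77
100.25.254.207: longest match 100.25.254.0/23 -> 221.221.36.77

yes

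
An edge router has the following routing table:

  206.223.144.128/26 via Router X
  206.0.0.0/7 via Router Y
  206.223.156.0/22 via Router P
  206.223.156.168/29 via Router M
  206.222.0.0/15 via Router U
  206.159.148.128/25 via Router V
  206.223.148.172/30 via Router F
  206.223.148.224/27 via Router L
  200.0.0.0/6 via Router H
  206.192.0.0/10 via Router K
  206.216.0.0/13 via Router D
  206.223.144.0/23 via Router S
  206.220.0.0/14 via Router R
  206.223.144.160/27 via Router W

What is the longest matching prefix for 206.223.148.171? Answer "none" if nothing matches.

Entries matching 206.223.148.171:
  206.0.0.0/7 (206.0.0.0 - 207.255.255.255)
  206.192.0.0/10 (206.192.0.0 - 206.255.255.255)
  206.216.0.0/13 (206.216.0.0 - 206.223.255.255)
  206.220.0.0/14 (206.220.0.0 - 206.223.255.255)
  206.222.0.0/15 (206.222.0.0 - 206.223.255.255)
Most specific is 206.222.0.0/15.

206.222.0.0/15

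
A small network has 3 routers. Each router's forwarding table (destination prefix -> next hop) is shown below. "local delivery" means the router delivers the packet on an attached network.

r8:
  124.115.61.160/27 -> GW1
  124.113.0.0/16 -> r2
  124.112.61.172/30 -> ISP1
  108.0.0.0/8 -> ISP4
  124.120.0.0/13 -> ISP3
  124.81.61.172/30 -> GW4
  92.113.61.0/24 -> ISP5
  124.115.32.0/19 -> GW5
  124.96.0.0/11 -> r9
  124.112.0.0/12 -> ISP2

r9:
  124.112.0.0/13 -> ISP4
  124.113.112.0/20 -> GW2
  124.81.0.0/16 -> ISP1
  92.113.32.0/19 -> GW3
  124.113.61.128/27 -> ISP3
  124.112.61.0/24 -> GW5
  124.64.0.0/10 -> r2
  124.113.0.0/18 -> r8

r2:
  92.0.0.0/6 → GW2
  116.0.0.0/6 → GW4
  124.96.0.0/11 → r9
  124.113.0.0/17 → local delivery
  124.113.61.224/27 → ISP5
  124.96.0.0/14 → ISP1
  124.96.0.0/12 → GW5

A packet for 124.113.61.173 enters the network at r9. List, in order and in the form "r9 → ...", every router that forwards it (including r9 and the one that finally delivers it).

At r9: longest match for 124.113.61.173 is 124.113.0.0/18 -> r8
At r8: longest match for 124.113.61.173 is 124.113.0.0/16 -> r2
At r2: longest match for 124.113.61.173 is 124.113.0.0/17 -> local delivery

r9 → r8 → r2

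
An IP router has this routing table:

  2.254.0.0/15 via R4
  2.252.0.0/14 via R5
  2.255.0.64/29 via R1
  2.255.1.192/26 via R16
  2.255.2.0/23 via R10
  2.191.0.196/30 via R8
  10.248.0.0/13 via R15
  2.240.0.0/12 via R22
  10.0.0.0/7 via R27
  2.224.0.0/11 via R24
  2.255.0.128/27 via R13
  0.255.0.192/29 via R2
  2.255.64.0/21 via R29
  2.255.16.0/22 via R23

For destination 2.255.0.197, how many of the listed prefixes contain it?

Prefixes containing 2.255.0.197:
  2.224.0.0/11 (2.224.0.0 - 2.255.255.255)
  2.240.0.0/12 (2.240.0.0 - 2.255.255.255)
  2.252.0.0/14 (2.252.0.0 - 2.255.255.255)
  2.254.0.0/15 (2.254.0.0 - 2.255.255.255)
Total matching entries: 4.

4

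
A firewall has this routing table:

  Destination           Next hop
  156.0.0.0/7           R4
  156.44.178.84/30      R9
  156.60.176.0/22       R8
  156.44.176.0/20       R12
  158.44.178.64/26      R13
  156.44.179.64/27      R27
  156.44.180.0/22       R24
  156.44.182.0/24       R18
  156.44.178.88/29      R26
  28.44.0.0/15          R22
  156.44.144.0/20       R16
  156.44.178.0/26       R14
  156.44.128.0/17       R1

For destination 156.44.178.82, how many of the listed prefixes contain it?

Prefixes containing 156.44.178.82:
  156.0.0.0/7 (156.0.0.0 - 157.255.255.255)
  156.44.128.0/17 (156.44.128.0 - 156.44.255.255)
  156.44.176.0/20 (156.44.176.0 - 156.44.191.255)
Total matching entries: 3.

3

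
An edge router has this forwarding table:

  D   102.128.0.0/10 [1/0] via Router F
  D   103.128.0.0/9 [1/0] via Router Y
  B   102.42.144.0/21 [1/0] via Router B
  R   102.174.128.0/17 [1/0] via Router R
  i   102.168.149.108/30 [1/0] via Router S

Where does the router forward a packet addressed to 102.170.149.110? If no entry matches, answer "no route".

Router F

Routes whose prefix contains 102.170.149.110:
  102.128.0.0/10 (102.128.0.0 - 102.191.255.255) -> Router F
More-specific entries that do NOT match:
  102.168.149.108/30 (102.168.149.108 - 102.168.149.111) does not contain 102.170.149.110
  102.42.144.0/21 (102.42.144.0 - 102.42.151.255) does not contain 102.170.149.110
  102.174.128.0/17 (102.174.128.0 - 102.174.255.255) does not contain 102.170.149.110
Longest matching prefix is /10 -> next hop Router F.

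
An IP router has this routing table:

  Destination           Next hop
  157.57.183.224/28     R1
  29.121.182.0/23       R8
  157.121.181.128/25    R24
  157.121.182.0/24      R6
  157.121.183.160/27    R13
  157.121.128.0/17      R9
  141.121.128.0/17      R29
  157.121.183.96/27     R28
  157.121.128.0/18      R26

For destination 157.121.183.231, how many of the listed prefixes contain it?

Prefixes containing 157.121.183.231:
  157.121.128.0/17 (157.121.128.0 - 157.121.255.255)
  157.121.128.0/18 (157.121.128.0 - 157.121.191.255)
Total matching entries: 2.

2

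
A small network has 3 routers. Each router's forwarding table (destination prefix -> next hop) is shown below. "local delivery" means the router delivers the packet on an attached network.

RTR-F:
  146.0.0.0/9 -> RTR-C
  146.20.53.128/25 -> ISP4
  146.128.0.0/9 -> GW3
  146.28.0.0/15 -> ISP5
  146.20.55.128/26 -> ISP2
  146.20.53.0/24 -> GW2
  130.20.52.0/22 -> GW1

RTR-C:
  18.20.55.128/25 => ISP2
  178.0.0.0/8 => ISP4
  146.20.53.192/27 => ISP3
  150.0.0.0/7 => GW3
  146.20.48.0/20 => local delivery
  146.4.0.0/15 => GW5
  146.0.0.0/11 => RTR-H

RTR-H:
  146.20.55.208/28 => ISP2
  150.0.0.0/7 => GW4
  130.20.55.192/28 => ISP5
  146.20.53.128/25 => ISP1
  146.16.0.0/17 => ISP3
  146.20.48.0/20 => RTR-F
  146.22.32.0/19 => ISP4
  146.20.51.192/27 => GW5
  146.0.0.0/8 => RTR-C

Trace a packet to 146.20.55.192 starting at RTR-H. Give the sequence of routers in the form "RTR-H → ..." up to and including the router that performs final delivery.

RTR-H → RTR-F → RTR-C

At RTR-H: longest match for 146.20.55.192 is 146.20.48.0/20 -> RTR-F
At RTR-F: longest match for 146.20.55.192 is 146.0.0.0/9 -> RTR-C
At RTR-C: longest match for 146.20.55.192 is 146.20.48.0/20 -> local delivery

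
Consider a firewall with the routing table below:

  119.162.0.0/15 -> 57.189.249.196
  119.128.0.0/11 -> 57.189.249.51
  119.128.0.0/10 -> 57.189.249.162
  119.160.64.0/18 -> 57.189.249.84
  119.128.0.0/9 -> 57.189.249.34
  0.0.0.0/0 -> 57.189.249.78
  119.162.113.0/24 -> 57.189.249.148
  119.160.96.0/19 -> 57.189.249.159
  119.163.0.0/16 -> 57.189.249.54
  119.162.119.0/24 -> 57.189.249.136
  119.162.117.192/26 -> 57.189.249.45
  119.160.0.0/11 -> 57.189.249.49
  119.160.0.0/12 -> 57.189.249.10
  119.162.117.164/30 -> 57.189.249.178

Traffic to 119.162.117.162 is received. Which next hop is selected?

Routes whose prefix contains 119.162.117.162:
  0.0.0.0/0 (default, matches everything) -> 57.189.249.78
  119.128.0.0/9 (119.128.0.0 - 119.255.255.255) -> 57.189.249.34
  119.128.0.0/10 (119.128.0.0 - 119.191.255.255) -> 57.189.249.162
  119.160.0.0/11 (119.160.0.0 - 119.191.255.255) -> 57.189.249.49
  119.160.0.0/12 (119.160.0.0 - 119.175.255.255) -> 57.189.249.10
  119.162.0.0/15 (119.162.0.0 - 119.163.255.255) -> 57.189.249.196
More-specific entries that do NOT match:
  119.162.117.164/30 (119.162.117.164 - 119.162.117.167) does not contain 119.162.117.162
  119.162.117.192/26 (119.162.117.192 - 119.162.117.255) does not contain 119.162.117.162
  119.162.113.0/24 (119.162.113.0 - 119.162.113.255) does not contain 119.162.117.162
  119.162.119.0/24 (119.162.119.0 - 119.162.119.255) does not contain 119.162.117.162
  119.160.96.0/19 (119.160.96.0 - 119.160.127.255) does not contain 119.162.117.162
  119.160.64.0/18 (119.160.64.0 - 119.160.127.255) does not contain 119.162.117.162
  119.163.0.0/16 (119.163.0.0 - 119.163.255.255) does not contain 119.162.117.162
Longest matching prefix is /15 -> next hop 57.189.249.196.

57.189.249.196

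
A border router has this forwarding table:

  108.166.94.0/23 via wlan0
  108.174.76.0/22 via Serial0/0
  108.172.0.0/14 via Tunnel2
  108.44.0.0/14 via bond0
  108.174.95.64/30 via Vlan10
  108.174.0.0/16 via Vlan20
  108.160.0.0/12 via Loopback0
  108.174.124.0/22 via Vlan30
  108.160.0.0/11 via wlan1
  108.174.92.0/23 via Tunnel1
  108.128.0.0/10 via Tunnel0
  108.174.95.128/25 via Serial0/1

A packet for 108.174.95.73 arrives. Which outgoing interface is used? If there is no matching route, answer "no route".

Routes whose prefix contains 108.174.95.73:
  108.128.0.0/10 (108.128.0.0 - 108.191.255.255) -> Tunnel0
  108.160.0.0/11 (108.160.0.0 - 108.191.255.255) -> wlan1
  108.160.0.0/12 (108.160.0.0 - 108.175.255.255) -> Loopback0
  108.172.0.0/14 (108.172.0.0 - 108.175.255.255) -> Tunnel2
  108.174.0.0/16 (108.174.0.0 - 108.174.255.255) -> Vlan20
More-specific entries that do NOT match:
  108.174.95.64/30 (108.174.95.64 - 108.174.95.67) does not contain 108.174.95.73
  108.174.95.128/25 (108.174.95.128 - 108.174.95.255) does not contain 108.174.95.73
  108.166.94.0/23 (108.166.94.0 - 108.166.95.255) does not contain 108.174.95.73
  108.174.92.0/23 (108.174.92.0 - 108.174.93.255) does not contain 108.174.95.73
  108.174.76.0/22 (108.174.76.0 - 108.174.79.255) does not contain 108.174.95.73
  108.174.124.0/22 (108.174.124.0 - 108.174.127.255) does not contain 108.174.95.73
Longest matching prefix is /16 -> interface Vlan20.

Vlan20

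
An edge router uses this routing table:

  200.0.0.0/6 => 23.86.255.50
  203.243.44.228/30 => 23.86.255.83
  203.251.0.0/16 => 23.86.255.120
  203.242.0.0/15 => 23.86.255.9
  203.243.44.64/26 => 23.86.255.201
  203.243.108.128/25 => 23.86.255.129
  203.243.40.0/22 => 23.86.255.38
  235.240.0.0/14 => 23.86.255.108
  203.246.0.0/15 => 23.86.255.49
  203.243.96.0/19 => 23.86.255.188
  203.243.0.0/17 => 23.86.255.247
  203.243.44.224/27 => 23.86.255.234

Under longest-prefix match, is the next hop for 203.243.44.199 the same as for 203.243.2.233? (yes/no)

203.243.44.199: longest match 203.243.0.0/17 -> 23.86.255.247
203.243.2.233: longest match 203.243.0.0/17 -> 23.86.255.247

yes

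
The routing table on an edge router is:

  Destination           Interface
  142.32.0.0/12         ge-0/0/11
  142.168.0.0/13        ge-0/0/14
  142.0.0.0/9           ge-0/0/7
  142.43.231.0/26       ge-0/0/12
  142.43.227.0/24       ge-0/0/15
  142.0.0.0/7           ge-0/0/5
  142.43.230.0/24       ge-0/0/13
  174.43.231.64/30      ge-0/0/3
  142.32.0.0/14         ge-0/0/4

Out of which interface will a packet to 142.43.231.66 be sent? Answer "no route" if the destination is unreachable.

ge-0/0/11

Routes whose prefix contains 142.43.231.66:
  142.0.0.0/7 (142.0.0.0 - 143.255.255.255) -> ge-0/0/5
  142.0.0.0/9 (142.0.0.0 - 142.127.255.255) -> ge-0/0/7
  142.32.0.0/12 (142.32.0.0 - 142.47.255.255) -> ge-0/0/11
More-specific entries that do NOT match:
  174.43.231.64/30 (174.43.231.64 - 174.43.231.67) does not contain 142.43.231.66
  142.43.231.0/26 (142.43.231.0 - 142.43.231.63) does not contain 142.43.231.66
  142.43.227.0/24 (142.43.227.0 - 142.43.227.255) does not contain 142.43.231.66
  142.43.230.0/24 (142.43.230.0 - 142.43.230.255) does not contain 142.43.231.66
  142.32.0.0/14 (142.32.0.0 - 142.35.255.255) does not contain 142.43.231.66
  142.168.0.0/13 (142.168.0.0 - 142.175.255.255) does not contain 142.43.231.66
Longest matching prefix is /12 -> interface ge-0/0/11.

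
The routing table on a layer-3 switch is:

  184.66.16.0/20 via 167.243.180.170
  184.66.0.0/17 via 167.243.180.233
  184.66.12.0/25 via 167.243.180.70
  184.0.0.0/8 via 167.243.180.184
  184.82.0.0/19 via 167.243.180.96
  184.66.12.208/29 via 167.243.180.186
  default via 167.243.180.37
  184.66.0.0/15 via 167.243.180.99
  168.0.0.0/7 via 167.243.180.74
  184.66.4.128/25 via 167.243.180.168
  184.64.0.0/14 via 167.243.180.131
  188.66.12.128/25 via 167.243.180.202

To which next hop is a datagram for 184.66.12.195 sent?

167.243.180.233

Routes whose prefix contains 184.66.12.195:
  0.0.0.0/0 (default, matches everything) -> 167.243.180.37
  184.0.0.0/8 (184.0.0.0 - 184.255.255.255) -> 167.243.180.184
  184.64.0.0/14 (184.64.0.0 - 184.67.255.255) -> 167.243.180.131
  184.66.0.0/15 (184.66.0.0 - 184.67.255.255) -> 167.243.180.99
  184.66.0.0/17 (184.66.0.0 - 184.66.127.255) -> 167.243.180.233
More-specific entries that do NOT match:
  184.66.12.208/29 (184.66.12.208 - 184.66.12.215) does not contain 184.66.12.195
  184.66.12.0/25 (184.66.12.0 - 184.66.12.127) does not contain 184.66.12.195
  184.66.4.128/25 (184.66.4.128 - 184.66.4.255) does not contain 184.66.12.195
  188.66.12.128/25 (188.66.12.128 - 188.66.12.255) does not contain 184.66.12.195
  184.66.16.0/20 (184.66.16.0 - 184.66.31.255) does not contain 184.66.12.195
  184.82.0.0/19 (184.82.0.0 - 184.82.31.255) does not contain 184.66.12.195
Longest matching prefix is /17 -> next hop 167.243.180.233.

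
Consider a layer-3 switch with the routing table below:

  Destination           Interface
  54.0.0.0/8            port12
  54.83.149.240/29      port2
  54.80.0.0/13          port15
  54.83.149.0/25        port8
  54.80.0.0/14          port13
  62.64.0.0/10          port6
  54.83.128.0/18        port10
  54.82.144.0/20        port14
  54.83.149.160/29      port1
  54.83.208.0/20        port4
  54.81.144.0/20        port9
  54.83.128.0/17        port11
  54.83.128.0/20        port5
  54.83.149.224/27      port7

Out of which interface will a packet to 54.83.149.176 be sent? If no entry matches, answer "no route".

Routes whose prefix contains 54.83.149.176:
  54.0.0.0/8 (54.0.0.0 - 54.255.255.255) -> port12
  54.80.0.0/13 (54.80.0.0 - 54.87.255.255) -> port15
  54.80.0.0/14 (54.80.0.0 - 54.83.255.255) -> port13
  54.83.128.0/17 (54.83.128.0 - 54.83.255.255) -> port11
  54.83.128.0/18 (54.83.128.0 - 54.83.191.255) -> port10
More-specific entries that do NOT match:
  54.83.149.240/29 (54.83.149.240 - 54.83.149.247) does not contain 54.83.149.176
  54.83.149.160/29 (54.83.149.160 - 54.83.149.167) does not contain 54.83.149.176
  54.83.149.224/27 (54.83.149.224 - 54.83.149.255) does not contain 54.83.149.176
  54.83.149.0/25 (54.83.149.0 - 54.83.149.127) does not contain 54.83.149.176
  54.82.144.0/20 (54.82.144.0 - 54.82.159.255) does not contain 54.83.149.176
  54.83.208.0/20 (54.83.208.0 - 54.83.223.255) does not contain 54.83.149.176
  54.81.144.0/20 (54.81.144.0 - 54.81.159.255) does not contain 54.83.149.176
  54.83.128.0/20 (54.83.128.0 - 54.83.143.255) does not contain 54.83.149.176
Longest matching prefix is /18 -> interface port10.

port10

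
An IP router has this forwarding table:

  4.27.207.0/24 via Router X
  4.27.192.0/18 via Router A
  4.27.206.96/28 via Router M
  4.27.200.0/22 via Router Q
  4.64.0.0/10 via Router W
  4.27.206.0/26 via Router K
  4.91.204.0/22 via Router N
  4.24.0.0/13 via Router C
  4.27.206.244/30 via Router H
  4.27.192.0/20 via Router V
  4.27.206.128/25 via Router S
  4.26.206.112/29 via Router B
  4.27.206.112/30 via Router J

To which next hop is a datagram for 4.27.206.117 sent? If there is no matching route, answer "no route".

Router V

Routes whose prefix contains 4.27.206.117:
  4.24.0.0/13 (4.24.0.0 - 4.31.255.255) -> Router C
  4.27.192.0/18 (4.27.192.0 - 4.27.255.255) -> Router A
  4.27.192.0/20 (4.27.192.0 - 4.27.207.255) -> Router V
More-specific entries that do NOT match:
  4.27.206.244/30 (4.27.206.244 - 4.27.206.247) does not contain 4.27.206.117
  4.27.206.112/30 (4.27.206.112 - 4.27.206.115) does not contain 4.27.206.117
  4.26.206.112/29 (4.26.206.112 - 4.26.206.119) does not contain 4.27.206.117
  4.27.206.96/28 (4.27.206.96 - 4.27.206.111) does not contain 4.27.206.117
  4.27.206.0/26 (4.27.206.0 - 4.27.206.63) does not contain 4.27.206.117
  4.27.206.128/25 (4.27.206.128 - 4.27.206.255) does not contain 4.27.206.117
  4.27.207.0/24 (4.27.207.0 - 4.27.207.255) does not contain 4.27.206.117
  4.27.200.0/22 (4.27.200.0 - 4.27.203.255) does not contain 4.27.206.117
  4.91.204.0/22 (4.91.204.0 - 4.91.207.255) does not contain 4.27.206.117
Longest matching prefix is /20 -> next hop Router V.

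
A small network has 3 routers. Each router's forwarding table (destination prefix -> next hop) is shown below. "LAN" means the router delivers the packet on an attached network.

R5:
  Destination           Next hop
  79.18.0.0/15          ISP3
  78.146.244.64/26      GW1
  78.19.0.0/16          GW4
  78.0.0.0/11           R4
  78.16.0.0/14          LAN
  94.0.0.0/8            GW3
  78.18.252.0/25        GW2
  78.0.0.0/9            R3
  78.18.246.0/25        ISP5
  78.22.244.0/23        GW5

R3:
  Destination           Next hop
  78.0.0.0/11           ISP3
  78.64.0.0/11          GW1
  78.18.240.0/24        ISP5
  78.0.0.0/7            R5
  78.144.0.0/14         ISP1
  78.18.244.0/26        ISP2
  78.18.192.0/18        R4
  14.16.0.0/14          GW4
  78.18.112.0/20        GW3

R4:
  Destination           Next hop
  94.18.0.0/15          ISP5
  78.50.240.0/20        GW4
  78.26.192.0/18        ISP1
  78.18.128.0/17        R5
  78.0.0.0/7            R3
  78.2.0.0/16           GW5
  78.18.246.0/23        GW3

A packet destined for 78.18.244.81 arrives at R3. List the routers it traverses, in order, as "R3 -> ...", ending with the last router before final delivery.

R3 -> R4 -> R5

At R3: longest match for 78.18.244.81 is 78.18.192.0/18 -> R4
At R4: longest match for 78.18.244.81 is 78.18.128.0/17 -> R5
At R5: longest match for 78.18.244.81 is 78.16.0.0/14 -> LAN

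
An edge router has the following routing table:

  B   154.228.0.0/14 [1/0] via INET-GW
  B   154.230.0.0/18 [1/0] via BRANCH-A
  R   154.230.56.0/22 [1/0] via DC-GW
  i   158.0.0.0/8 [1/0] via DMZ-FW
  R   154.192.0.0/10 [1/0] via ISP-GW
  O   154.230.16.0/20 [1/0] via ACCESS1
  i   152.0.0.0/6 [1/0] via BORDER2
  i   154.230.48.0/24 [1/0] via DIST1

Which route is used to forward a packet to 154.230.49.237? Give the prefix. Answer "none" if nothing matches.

154.230.0.0/18

Entries matching 154.230.49.237:
  152.0.0.0/6 (152.0.0.0 - 155.255.255.255)
  154.192.0.0/10 (154.192.0.0 - 154.255.255.255)
  154.228.0.0/14 (154.228.0.0 - 154.231.255.255)
  154.230.0.0/18 (154.230.0.0 - 154.230.63.255)
Most specific is 154.230.0.0/18.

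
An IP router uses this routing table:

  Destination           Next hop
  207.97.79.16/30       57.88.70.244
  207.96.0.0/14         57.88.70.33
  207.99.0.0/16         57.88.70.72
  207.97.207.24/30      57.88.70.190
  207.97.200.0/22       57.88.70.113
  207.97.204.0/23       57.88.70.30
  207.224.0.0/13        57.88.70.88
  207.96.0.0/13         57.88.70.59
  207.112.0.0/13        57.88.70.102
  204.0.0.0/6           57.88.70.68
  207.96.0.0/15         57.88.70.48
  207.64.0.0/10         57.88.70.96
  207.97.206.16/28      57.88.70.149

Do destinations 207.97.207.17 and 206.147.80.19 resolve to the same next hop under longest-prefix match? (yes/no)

207.97.207.17: longest match 207.96.0.0/15 -> 57.88.70.48
206.147.80.19: longest match 204.0.0.0/6 -> 57.88.70.68

no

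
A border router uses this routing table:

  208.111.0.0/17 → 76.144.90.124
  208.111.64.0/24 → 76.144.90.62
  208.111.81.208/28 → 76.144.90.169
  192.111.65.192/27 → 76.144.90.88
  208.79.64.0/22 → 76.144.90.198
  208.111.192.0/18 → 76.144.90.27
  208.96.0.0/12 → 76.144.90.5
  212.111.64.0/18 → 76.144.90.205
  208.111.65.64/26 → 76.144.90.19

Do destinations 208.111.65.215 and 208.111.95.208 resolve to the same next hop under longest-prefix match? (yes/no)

208.111.65.215: longest match 208.111.0.0/17 -> 76.144.90.124
208.111.95.208: longest match 208.111.0.0/17 -> 76.144.90.124

yes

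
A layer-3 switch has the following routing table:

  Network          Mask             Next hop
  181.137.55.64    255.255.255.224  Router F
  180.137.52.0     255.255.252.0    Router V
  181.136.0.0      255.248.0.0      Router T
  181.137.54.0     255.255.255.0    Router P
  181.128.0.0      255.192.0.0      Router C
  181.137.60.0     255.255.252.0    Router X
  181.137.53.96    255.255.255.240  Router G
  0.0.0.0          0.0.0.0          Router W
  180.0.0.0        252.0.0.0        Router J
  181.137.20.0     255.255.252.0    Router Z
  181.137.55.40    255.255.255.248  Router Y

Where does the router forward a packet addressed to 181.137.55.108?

Routes whose prefix contains 181.137.55.108:
  0.0.0.0/0 (default, matches everything) -> Router W
  180.0.0.0/6 (180.0.0.0 - 183.255.255.255) -> Router J
  181.128.0.0/10 (181.128.0.0 - 181.191.255.255) -> Router C
  181.136.0.0/13 (181.136.0.0 - 181.143.255.255) -> Router T
More-specific entries that do NOT match:
  181.137.55.40/29 (181.137.55.40 - 181.137.55.47) does not contain 181.137.55.108
  181.137.53.96/28 (181.137.53.96 - 181.137.53.111) does not contain 181.137.55.108
  181.137.55.64/27 (181.137.55.64 - 181.137.55.95) does not contain 181.137.55.108
  181.137.54.0/24 (181.137.54.0 - 181.137.54.255) does not contain 181.137.55.108
  180.137.52.0/22 (180.137.52.0 - 180.137.55.255) does not contain 181.137.55.108
  181.137.60.0/22 (181.137.60.0 - 181.137.63.255) does not contain 181.137.55.108
  181.137.20.0/22 (181.137.20.0 - 181.137.23.255) does not contain 181.137.55.108
Longest matching prefix is /13 -> next hop Router T.

Router T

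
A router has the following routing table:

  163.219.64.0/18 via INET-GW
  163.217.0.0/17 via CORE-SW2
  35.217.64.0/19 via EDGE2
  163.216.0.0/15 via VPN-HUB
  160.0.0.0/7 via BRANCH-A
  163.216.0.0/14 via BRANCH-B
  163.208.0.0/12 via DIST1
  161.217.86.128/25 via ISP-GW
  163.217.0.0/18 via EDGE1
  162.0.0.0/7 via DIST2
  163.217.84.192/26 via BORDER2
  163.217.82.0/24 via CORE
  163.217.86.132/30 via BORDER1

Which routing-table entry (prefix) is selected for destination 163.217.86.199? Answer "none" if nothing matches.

Entries matching 163.217.86.199:
  162.0.0.0/7 (162.0.0.0 - 163.255.255.255)
  163.208.0.0/12 (163.208.0.0 - 163.223.255.255)
  163.216.0.0/14 (163.216.0.0 - 163.219.255.255)
  163.216.0.0/15 (163.216.0.0 - 163.217.255.255)
  163.217.0.0/17 (163.217.0.0 - 163.217.127.255)
Most specific is 163.217.0.0/17.

163.217.0.0/17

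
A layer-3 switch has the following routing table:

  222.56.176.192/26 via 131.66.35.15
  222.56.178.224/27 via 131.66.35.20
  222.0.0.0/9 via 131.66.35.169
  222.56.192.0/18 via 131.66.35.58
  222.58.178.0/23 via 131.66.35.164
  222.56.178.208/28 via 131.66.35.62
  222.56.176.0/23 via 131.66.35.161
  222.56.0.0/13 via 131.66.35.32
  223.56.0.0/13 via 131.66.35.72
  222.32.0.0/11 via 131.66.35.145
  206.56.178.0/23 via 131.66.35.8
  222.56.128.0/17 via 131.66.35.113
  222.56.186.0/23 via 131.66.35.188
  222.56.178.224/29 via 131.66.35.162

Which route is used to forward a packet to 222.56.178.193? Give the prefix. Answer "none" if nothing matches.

222.56.128.0/17

Entries matching 222.56.178.193:
  222.0.0.0/9 (222.0.0.0 - 222.127.255.255)
  222.32.0.0/11 (222.32.0.0 - 222.63.255.255)
  222.56.0.0/13 (222.56.0.0 - 222.63.255.255)
  222.56.128.0/17 (222.56.128.0 - 222.56.255.255)
Most specific is 222.56.128.0/17.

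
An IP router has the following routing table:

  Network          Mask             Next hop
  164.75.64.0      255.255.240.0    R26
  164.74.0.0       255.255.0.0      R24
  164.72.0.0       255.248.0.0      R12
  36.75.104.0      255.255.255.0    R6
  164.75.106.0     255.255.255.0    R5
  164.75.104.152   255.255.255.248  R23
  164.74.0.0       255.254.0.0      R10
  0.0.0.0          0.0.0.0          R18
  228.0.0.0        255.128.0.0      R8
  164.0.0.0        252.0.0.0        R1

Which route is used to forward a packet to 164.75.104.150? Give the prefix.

164.74.0.0/15

Entries matching 164.75.104.150:
  0.0.0.0/0 (default, matches everything)
  164.0.0.0/6 (164.0.0.0 - 167.255.255.255)
  164.72.0.0/13 (164.72.0.0 - 164.79.255.255)
  164.74.0.0/15 (164.74.0.0 - 164.75.255.255)
Most specific is 164.74.0.0/15.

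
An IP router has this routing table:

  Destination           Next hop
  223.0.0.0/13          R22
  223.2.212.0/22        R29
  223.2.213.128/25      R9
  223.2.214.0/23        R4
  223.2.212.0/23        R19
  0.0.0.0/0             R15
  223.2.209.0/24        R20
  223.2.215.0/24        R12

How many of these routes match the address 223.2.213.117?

4

Prefixes containing 223.2.213.117:
  0.0.0.0/0 (default, matches everything)
  223.0.0.0/13 (223.0.0.0 - 223.7.255.255)
  223.2.212.0/22 (223.2.212.0 - 223.2.215.255)
  223.2.212.0/23 (223.2.212.0 - 223.2.213.255)
Total matching entries: 4.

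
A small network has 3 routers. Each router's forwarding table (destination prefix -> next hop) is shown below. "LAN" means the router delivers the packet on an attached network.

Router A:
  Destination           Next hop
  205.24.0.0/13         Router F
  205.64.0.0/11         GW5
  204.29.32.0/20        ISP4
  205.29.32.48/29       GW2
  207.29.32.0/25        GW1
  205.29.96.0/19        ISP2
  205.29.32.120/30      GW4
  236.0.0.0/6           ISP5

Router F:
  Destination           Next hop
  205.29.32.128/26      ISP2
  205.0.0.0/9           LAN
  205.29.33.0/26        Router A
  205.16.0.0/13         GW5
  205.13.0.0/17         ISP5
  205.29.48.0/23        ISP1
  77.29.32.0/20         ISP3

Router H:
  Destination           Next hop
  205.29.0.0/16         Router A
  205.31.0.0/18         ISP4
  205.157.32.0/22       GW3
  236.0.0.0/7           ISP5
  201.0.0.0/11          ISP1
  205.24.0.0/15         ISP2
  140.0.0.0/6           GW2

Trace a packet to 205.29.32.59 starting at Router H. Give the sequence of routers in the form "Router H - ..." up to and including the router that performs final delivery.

Router H - Router A - Router F

At Router H: longest match for 205.29.32.59 is 205.29.0.0/16 -> Router A
At Router A: longest match for 205.29.32.59 is 205.24.0.0/13 -> Router F
At Router F: longest match for 205.29.32.59 is 205.0.0.0/9 -> LAN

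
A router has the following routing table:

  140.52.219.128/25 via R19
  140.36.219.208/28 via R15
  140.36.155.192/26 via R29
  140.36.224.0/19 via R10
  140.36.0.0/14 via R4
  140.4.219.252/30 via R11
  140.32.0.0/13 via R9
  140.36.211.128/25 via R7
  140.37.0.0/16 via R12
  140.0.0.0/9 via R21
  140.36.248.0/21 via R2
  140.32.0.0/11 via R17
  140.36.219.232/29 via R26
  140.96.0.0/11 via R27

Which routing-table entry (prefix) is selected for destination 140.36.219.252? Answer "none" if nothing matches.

Entries matching 140.36.219.252:
  140.0.0.0/9 (140.0.0.0 - 140.127.255.255)
  140.32.0.0/11 (140.32.0.0 - 140.63.255.255)
  140.32.0.0/13 (140.32.0.0 - 140.39.255.255)
  140.36.0.0/14 (140.36.0.0 - 140.39.255.255)
Most specific is 140.36.0.0/14.

140.36.0.0/14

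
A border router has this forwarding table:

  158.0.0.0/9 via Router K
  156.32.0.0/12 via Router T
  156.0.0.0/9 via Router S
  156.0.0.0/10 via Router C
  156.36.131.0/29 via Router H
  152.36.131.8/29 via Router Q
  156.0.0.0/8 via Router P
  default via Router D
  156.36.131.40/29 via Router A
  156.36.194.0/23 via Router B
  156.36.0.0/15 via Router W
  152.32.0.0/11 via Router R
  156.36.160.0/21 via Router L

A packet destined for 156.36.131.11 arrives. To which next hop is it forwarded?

Routes whose prefix contains 156.36.131.11:
  0.0.0.0/0 (default, matches everything) -> Router D
  156.0.0.0/8 (156.0.0.0 - 156.255.255.255) -> Router P
  156.0.0.0/9 (156.0.0.0 - 156.127.255.255) -> Router S
  156.0.0.0/10 (156.0.0.0 - 156.63.255.255) -> Router C
  156.32.0.0/12 (156.32.0.0 - 156.47.255.255) -> Router T
  156.36.0.0/15 (156.36.0.0 - 156.37.255.255) -> Router W
More-specific entries that do NOT match:
  156.36.131.0/29 (156.36.131.0 - 156.36.131.7) does not contain 156.36.131.11
  152.36.131.8/29 (152.36.131.8 - 152.36.131.15) does not contain 156.36.131.11
  156.36.131.40/29 (156.36.131.40 - 156.36.131.47) does not contain 156.36.131.11
  156.36.194.0/23 (156.36.194.0 - 156.36.195.255) does not contain 156.36.131.11
  156.36.160.0/21 (156.36.160.0 - 156.36.167.255) does not contain 156.36.131.11
Longest matching prefix is /15 -> next hop Router W.

Router W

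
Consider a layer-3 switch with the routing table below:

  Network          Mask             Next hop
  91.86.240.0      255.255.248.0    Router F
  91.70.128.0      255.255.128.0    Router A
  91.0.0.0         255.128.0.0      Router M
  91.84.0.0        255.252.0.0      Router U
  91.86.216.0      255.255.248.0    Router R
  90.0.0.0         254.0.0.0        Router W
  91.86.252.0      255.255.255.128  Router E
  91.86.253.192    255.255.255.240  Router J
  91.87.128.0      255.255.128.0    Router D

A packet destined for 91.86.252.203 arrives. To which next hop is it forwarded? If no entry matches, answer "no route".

Router U

Routes whose prefix contains 91.86.252.203:
  90.0.0.0/7 (90.0.0.0 - 91.255.255.255) -> Router W
  91.0.0.0/9 (91.0.0.0 - 91.127.255.255) -> Router M
  91.84.0.0/14 (91.84.0.0 - 91.87.255.255) -> Router U
More-specific entries that do NOT match:
  91.86.253.192/28 (91.86.253.192 - 91.86.253.207) does not contain 91.86.252.203
  91.86.252.0/25 (91.86.252.0 - 91.86.252.127) does not contain 91.86.252.203
  91.86.240.0/21 (91.86.240.0 - 91.86.247.255) does not contain 91.86.252.203
  91.86.216.0/21 (91.86.216.0 - 91.86.223.255) does not contain 91.86.252.203
  91.70.128.0/17 (91.70.128.0 - 91.70.255.255) does not contain 91.86.252.203
  91.87.128.0/17 (91.87.128.0 - 91.87.255.255) does not contain 91.86.252.203
Longest matching prefix is /14 -> next hop Router U.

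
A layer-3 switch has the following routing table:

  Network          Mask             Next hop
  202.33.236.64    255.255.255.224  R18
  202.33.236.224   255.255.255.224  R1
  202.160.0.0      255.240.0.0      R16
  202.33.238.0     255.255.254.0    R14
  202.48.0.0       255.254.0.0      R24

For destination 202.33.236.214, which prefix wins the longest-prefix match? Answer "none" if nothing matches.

202.33.236.214 is outside every listed prefix and there is no default route.

none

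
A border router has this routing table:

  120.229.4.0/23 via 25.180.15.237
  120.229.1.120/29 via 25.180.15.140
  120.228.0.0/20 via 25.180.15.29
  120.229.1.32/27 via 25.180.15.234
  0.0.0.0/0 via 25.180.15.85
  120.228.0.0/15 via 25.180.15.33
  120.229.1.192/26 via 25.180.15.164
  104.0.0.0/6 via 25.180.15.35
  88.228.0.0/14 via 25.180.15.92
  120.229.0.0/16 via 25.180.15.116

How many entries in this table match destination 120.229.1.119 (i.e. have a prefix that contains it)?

3

Prefixes containing 120.229.1.119:
  0.0.0.0/0 (default, matches everything)
  120.228.0.0/15 (120.228.0.0 - 120.229.255.255)
  120.229.0.0/16 (120.229.0.0 - 120.229.255.255)
Total matching entries: 3.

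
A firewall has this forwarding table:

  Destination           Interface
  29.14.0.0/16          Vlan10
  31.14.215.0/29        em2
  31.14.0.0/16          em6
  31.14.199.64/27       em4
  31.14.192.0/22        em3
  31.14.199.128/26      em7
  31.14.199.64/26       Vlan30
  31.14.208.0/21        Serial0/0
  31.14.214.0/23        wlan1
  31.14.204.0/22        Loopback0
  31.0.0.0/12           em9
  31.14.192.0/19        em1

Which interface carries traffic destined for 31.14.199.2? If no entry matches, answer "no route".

Routes whose prefix contains 31.14.199.2:
  31.0.0.0/12 (31.0.0.0 - 31.15.255.255) -> em9
  31.14.0.0/16 (31.14.0.0 - 31.14.255.255) -> em6
  31.14.192.0/19 (31.14.192.0 - 31.14.223.255) -> em1
More-specific entries that do NOT match:
  31.14.215.0/29 (31.14.215.0 - 31.14.215.7) does not contain 31.14.199.2
  31.14.199.64/27 (31.14.199.64 - 31.14.199.95) does not contain 31.14.199.2
  31.14.199.128/26 (31.14.199.128 - 31.14.199.191) does not contain 31.14.199.2
  31.14.199.64/26 (31.14.199.64 - 31.14.199.127) does not contain 31.14.199.2
  31.14.214.0/23 (31.14.214.0 - 31.14.215.255) does not contain 31.14.199.2
  31.14.192.0/22 (31.14.192.0 - 31.14.195.255) does not contain 31.14.199.2
  31.14.204.0/22 (31.14.204.0 - 31.14.207.255) does not contain 31.14.199.2
  31.14.208.0/21 (31.14.208.0 - 31.14.215.255) does not contain 31.14.199.2
Longest matching prefix is /19 -> interface em1.

em1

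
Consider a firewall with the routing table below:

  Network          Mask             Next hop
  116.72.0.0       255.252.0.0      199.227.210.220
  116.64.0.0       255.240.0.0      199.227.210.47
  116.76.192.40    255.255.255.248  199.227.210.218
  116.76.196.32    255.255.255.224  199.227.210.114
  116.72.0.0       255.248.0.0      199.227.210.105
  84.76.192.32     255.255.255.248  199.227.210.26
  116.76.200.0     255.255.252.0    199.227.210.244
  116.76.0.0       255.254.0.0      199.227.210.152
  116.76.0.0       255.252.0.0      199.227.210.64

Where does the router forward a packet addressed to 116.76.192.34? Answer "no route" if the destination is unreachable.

199.227.210.152

Routes whose prefix contains 116.76.192.34:
  116.64.0.0/12 (116.64.0.0 - 116.79.255.255) -> 199.227.210.47
  116.72.0.0/13 (116.72.0.0 - 116.79.255.255) -> 199.227.210.105
  116.76.0.0/14 (116.76.0.0 - 116.79.255.255) -> 199.227.210.64
  116.76.0.0/15 (116.76.0.0 - 116.77.255.255) -> 199.227.210.152
More-specific entries that do NOT match:
  116.76.192.40/29 (116.76.192.40 - 116.76.192.47) does not contain 116.76.192.34
  84.76.192.32/29 (84.76.192.32 - 84.76.192.39) does not contain 116.76.192.34
  116.76.196.32/27 (116.76.196.32 - 116.76.196.63) does not contain 116.76.192.34
  116.76.200.0/22 (116.76.200.0 - 116.76.203.255) does not contain 116.76.192.34
Longest matching prefix is /15 -> next hop 199.227.210.152.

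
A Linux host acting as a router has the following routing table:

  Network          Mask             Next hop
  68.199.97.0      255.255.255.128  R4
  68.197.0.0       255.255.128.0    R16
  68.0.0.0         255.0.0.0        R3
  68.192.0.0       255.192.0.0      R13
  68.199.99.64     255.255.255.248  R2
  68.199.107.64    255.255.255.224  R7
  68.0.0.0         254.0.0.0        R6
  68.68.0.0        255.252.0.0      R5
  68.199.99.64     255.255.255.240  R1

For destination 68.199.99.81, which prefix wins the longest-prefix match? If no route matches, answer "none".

68.192.0.0/10

Entries matching 68.199.99.81:
  68.0.0.0/7 (68.0.0.0 - 69.255.255.255)
  68.0.0.0/8 (68.0.0.0 - 68.255.255.255)
  68.192.0.0/10 (68.192.0.0 - 68.255.255.255)
Most specific is 68.192.0.0/10.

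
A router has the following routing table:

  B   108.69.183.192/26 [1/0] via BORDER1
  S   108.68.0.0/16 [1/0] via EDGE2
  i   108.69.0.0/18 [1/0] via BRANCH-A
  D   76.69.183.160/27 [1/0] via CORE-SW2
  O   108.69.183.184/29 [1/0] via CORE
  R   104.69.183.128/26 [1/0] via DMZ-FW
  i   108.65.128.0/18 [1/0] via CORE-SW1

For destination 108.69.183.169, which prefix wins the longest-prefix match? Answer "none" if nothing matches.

none

108.69.183.169 is outside every listed prefix and there is no default route.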